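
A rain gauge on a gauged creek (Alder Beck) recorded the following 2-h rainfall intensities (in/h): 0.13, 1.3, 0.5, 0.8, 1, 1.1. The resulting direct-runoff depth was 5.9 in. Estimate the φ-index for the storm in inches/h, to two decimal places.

φ ≈ 0.35 in/h

Only the 5 blocks with intensity above φ contribute runoff: 1.3, 0.5, 0.8, 1, 1.1 in/h.
Σ(I−φ)·Δt = d  ⇒  (1.3+0.5+0.8+1+1.1 − 5φ)·2 = 5.9
φ = (4.700 − 5.9/2) / 5 = 0.35 in/h.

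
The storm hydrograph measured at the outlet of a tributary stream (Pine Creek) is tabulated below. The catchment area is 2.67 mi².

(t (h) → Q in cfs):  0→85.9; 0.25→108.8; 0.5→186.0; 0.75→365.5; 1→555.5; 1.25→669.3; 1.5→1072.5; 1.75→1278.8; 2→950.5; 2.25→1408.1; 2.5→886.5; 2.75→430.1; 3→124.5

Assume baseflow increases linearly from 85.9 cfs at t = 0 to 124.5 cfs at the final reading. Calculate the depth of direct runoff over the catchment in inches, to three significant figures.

Direct runoff: 0.00, 19.68, 93.67, 269.95, 456.73, 567.32, 967.30, 1170.38, 838.87, 1293.25, 768.43, 308.82, 0.00 cfs; ΣQ_DR = 6754 cfs.
V = ΣQ_DR · Δt = 6754 × 900 s = 6.079 × 10^6 ft³.
Over A = 2.67 mi², depth = V / A = 0.980 in.

d ≈ 0.980 in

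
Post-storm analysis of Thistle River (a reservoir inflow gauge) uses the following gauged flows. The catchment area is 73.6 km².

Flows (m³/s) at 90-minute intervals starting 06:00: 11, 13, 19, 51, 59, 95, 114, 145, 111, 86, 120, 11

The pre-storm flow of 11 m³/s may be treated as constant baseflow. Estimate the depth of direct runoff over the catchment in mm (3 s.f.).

d ≈ 51.6 mm

Direct runoff: 0.0, 2.0, 8.0, 40.0, 48.0, 84.0, 103.0, 134.0, 100.0, 75.0, 109.0, 0.0 m³/s; ΣQ_DR = 703.0 m³/s.
V = ΣQ_DR · Δt = 703.0 × 5400 s = 3.796 × 10^6 m³.
Over A = 73.6 km², depth = V / A = 51.6 mm.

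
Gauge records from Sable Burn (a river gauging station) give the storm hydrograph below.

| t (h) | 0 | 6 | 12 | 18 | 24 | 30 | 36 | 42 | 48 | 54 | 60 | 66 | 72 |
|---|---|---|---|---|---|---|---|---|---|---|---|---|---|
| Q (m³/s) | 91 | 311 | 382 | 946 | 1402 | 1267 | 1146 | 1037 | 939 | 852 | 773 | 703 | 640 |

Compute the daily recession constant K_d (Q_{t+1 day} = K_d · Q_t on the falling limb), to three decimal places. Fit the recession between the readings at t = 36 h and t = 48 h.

Between t = 36 h and t = 48 h the flow falls from 1146 to 939 m³/s over 2×6 h = 12 h.
Per-interval ratio K = (939/1146)^(1/2) = 0.9052; K_d = K^(24/6) = 0.671.

K_d ≈ 0.671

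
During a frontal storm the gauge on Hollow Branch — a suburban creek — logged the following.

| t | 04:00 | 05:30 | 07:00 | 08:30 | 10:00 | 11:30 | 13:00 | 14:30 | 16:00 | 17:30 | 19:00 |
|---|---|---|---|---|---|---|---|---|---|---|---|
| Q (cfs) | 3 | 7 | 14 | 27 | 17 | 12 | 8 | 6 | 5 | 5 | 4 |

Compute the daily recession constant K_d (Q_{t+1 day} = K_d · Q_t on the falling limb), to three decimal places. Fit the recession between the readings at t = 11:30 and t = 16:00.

K_d ≈ 0.009

Between t = 11:30 and t = 16:00 the flow falls from 12 to 5 cfs over 3×1.5 h = 4.5 h.
Per-interval ratio K = (5/12)^(1/3) = 0.7469; K_d = K^(24/1.5) = 0.009.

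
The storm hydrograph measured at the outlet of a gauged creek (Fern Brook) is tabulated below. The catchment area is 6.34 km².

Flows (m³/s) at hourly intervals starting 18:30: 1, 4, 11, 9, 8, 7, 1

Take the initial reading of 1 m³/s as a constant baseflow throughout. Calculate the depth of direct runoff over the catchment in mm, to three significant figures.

d ≈ 19.3 mm

Direct runoff: 0.0, 3.0, 10.0, 8.0, 7.0, 6.0, 0.0 m³/s; ΣQ_DR = 34.00 m³/s.
V = ΣQ_DR · Δt = 34.00 × 3600 s = 1.224 × 10^5 m³.
Over A = 6.34 km², depth = V / A = 19.3 mm.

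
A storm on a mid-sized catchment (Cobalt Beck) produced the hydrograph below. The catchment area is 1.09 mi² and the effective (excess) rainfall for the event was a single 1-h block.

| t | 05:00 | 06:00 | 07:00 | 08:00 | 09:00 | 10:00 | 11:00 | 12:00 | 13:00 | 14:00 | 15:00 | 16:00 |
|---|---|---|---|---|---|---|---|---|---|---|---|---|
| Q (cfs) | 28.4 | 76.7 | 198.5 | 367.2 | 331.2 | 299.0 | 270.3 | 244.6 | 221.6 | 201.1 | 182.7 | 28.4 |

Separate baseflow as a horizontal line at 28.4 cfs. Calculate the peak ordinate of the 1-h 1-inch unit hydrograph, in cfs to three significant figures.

Direct runoff: 0.0, 48.3, 170.1, 338.8, 302.8, 270.6, 241.9, 216.2, 193.2, 172.7, 154.3, 0.0 cfs; ΣQ_DR = 2109 cfs, peak = 338.8 cfs.
Runoff depth d = ΣQ_DR·Δt / A = 2109 × 3600 / (1.09 mi²) = 2.998 in.
The 1-inch UH is the DRH scaled by (1 in)/d, so U_p = 338.8 × 1/2.998 = 113 cfs.

U_p ≈ 113 cfs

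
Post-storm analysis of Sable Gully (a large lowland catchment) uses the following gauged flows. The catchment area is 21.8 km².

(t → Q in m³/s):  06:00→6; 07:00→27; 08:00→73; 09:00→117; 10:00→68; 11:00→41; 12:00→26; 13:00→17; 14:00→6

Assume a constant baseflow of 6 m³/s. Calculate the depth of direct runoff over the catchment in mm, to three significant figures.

d ≈ 54.0 mm

Direct runoff: 0.0, 21.0, 67.0, 111.0, 62.0, 35.0, 20.0, 11.0, 0.0 m³/s; ΣQ_DR = 327.0 m³/s.
V = ΣQ_DR · Δt = 327.0 × 3600 s = 1.177 × 10^6 m³.
Over A = 21.8 km², depth = V / A = 54.0 mm.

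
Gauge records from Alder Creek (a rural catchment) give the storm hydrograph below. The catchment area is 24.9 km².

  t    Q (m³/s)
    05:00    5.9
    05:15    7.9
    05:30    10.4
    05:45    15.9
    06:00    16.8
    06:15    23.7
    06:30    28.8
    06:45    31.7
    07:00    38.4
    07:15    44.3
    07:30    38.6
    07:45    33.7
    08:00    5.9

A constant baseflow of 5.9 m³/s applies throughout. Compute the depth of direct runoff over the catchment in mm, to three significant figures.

Direct runoff: 0.0, 2.0, 4.5, 10.0, 10.9, 17.8, 22.9, 25.8, 32.5, 38.4, 32.7, 27.8, 0.0 m³/s; ΣQ_DR = 225.3 m³/s.
V = ΣQ_DR · Δt = 225.3 × 900 s = 2.028 × 10^5 m³.
Over A = 24.9 km², depth = V / A = 8.14 mm.

d ≈ 8.14 mm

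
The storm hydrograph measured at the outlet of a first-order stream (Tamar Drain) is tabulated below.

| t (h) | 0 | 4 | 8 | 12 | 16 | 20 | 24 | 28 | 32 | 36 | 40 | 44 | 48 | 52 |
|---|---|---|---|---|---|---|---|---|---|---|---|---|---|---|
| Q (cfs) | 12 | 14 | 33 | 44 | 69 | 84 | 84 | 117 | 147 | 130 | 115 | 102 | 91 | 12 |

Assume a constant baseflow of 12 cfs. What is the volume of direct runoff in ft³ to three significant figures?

V ≈ 1.28 × 10^7 ft³

Direct-runoff ordinates (Q − Q_b): 0.0, 2.0, 21.0, 32.0, 57.0, 72.0, 72.0, 105.0, 135.0, 118.0, 103.0, 90.0, 79.0, 0.0 cfs.
ΣQ_DR = 886.0 cfs.
With Δt = 4 h = 14400 s, V = ΣQ_DR · Δt = 886.0 × 14400 = 1.28 × 10^7 ft³.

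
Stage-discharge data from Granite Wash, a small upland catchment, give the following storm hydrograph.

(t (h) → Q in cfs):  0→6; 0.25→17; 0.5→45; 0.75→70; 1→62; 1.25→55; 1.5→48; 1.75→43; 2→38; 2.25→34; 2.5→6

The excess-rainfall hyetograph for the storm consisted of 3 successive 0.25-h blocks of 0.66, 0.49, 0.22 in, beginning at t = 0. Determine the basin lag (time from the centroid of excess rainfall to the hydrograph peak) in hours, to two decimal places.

t_L ≈ 0.46 h

Centroid of excess rainfall: t_c = Σ P_i·t̄_i / ΣP_i = 0.2947 h (block centres at 0.125, 0.375, 0.625 h).
Hydrograph peak occurs at t = 0.75 h, so basin lag t_L = 0.75 − 0.2947 = 0.46 h.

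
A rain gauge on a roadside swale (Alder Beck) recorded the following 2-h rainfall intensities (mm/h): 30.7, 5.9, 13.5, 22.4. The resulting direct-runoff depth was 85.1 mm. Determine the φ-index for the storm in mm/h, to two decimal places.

φ ≈ 8.02 mm/h

Only the 3 blocks with intensity above φ contribute runoff: 30.7, 13.5, 22.4 mm/h.
Σ(I−φ)·Δt = d  ⇒  (30.7+13.5+22.4 − 3φ)·2 = 85.1
φ = (66.60 − 85.1/2) / 3 = 8.02 mm/h.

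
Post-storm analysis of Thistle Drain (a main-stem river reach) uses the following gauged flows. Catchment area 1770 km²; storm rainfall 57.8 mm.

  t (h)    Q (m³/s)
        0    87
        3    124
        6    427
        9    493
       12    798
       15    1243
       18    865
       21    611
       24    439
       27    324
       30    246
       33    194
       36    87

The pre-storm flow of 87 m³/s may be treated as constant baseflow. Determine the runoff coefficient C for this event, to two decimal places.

ΣQ_DR = 4807 m³/s; V = ΣQ_DR·Δt = 5.192 × 10^7 m³.
Runoff depth d = V / A = 29.33 mm.
C = d / P = 29.33 / 57.8 = 0.51.

C ≈ 0.51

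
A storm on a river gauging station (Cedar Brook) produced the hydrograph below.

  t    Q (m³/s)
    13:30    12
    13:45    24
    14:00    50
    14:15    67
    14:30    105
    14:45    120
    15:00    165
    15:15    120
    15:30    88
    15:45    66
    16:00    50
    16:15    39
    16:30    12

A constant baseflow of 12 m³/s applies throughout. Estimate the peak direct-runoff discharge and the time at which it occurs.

Subtracting baseflow gives direct-runoff ordinates: 0.0, 12.0, 38.0, 55.0, 93.0, 108.0, 153.0, 108.0, 76.0, 54.0, 38.0, 27.0, 0.0 m³/s.
The maximum is 153.0 m³/s, occurring at the reading for t = 15:00.

Q_p = 153.0 m³/s at t = 15:00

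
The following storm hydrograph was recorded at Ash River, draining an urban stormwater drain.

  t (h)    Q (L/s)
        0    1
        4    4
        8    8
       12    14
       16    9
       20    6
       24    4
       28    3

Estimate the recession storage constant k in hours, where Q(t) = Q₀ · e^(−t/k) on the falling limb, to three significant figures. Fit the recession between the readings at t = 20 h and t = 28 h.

k ≈ 11.5 h

On the falling limb, Q drops from 6 to 3 L/s between t = 20 h and t = 28 h (Δt = 8 h).
k = −Δt / ln(Q₂/Q₁) = −8 / ln(3/6) = 11.5 h.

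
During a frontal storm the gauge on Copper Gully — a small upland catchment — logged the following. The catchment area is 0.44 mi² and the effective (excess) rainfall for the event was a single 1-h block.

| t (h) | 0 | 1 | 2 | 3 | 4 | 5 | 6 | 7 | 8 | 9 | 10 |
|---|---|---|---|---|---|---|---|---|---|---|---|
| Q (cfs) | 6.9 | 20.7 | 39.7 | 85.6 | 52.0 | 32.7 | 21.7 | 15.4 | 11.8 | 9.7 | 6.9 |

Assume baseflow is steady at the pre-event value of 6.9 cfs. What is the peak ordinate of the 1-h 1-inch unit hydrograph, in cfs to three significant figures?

U_p ≈ 98.4 cfs

Direct runoff: 0.0, 13.8, 32.8, 78.7, 45.1, 25.8, 14.8, 8.5, 4.9, 2.8, 0.0 cfs; ΣQ_DR = 227.2 cfs, peak = 78.7 cfs.
Runoff depth d = ΣQ_DR·Δt / A = 227.2 × 3600 / (0.44 mi²) = 0.8001 in.
The 1-inch UH is the DRH scaled by (1 in)/d, so U_p = 78.7 × 1/0.8001 = 98.4 cfs.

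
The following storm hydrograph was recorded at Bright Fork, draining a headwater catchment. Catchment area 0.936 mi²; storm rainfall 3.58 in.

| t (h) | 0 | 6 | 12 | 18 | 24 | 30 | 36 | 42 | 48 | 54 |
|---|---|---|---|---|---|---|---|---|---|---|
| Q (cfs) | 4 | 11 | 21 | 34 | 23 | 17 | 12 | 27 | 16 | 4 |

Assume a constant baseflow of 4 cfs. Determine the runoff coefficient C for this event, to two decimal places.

ΣQ_DR = 129.0 cfs; V = ΣQ_DR·Δt = 2.786 × 10^6 ft³.
Runoff depth d = V / A = 1.281 in.
C = d / P = 1.281 / 3.58 = 0.36.

C ≈ 0.36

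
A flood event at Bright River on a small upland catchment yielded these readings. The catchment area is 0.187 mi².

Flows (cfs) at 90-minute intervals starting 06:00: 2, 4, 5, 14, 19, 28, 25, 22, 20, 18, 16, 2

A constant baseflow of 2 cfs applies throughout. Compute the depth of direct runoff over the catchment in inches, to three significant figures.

Direct runoff: 0.0, 2.0, 3.0, 12.0, 17.0, 26.0, 23.0, 20.0, 18.0, 16.0, 14.0, 0.0 cfs; ΣQ_DR = 151.0 cfs.
V = ΣQ_DR · Δt = 151.0 × 5400 s = 8.154 × 10^5 ft³.
Over A = 0.187 mi², depth = V / A = 1.88 in.

d ≈ 1.88 in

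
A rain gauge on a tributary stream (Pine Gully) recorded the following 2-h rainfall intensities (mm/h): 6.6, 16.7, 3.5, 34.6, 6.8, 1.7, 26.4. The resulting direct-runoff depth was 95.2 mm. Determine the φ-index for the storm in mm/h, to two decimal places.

Only the 3 blocks with intensity above φ contribute runoff: 16.7, 34.6, 26.4 mm/h.
Σ(I−φ)·Δt = d  ⇒  (16.7+34.6+26.4 − 3φ)·2 = 95.2
φ = (77.70 − 95.2/2) / 3 = 10.03 mm/h.

φ ≈ 10.03 mm/h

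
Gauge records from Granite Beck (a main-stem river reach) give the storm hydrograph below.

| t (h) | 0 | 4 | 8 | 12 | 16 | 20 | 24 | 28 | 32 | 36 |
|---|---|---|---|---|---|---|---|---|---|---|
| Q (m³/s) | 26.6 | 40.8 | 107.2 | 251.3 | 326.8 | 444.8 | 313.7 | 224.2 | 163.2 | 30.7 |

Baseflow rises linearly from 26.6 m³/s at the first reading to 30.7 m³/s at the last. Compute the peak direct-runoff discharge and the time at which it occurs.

Q_p = 415.92 m³/s at t = 20 h

Subtracting baseflow gives direct-runoff ordinates: 0.00, 13.74, 79.69, 223.33, 298.38, 415.92, 284.37, 194.41, 132.96, 0.00 m³/s.
The maximum is 415.92 m³/s, occurring at the reading for t = 20 h.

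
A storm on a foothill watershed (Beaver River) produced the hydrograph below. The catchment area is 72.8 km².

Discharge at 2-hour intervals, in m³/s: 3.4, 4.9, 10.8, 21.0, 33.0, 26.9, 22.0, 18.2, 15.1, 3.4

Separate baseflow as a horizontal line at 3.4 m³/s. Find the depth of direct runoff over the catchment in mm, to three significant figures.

Direct runoff: 0.0, 1.5, 7.4, 17.6, 29.6, 23.5, 18.6, 14.8, 11.7, 0.0 m³/s; ΣQ_DR = 124.7 m³/s.
V = ΣQ_DR · Δt = 124.7 × 7200 s = 8.978 × 10^5 m³.
Over A = 72.8 km², depth = V / A = 12.3 mm.

d ≈ 12.3 mm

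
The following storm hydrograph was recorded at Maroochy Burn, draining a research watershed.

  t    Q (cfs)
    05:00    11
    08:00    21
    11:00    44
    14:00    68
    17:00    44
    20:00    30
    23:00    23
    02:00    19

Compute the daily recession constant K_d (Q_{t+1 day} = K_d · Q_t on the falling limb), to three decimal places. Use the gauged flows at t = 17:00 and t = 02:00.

Between t = 17:00 and t = 02:00 the flow falls from 44 to 19 cfs over 3×3 h = 9 h.
Per-interval ratio K = (19/44)^(1/3) = 0.7558; K_d = K^(24/3) = 0.107.

K_d ≈ 0.107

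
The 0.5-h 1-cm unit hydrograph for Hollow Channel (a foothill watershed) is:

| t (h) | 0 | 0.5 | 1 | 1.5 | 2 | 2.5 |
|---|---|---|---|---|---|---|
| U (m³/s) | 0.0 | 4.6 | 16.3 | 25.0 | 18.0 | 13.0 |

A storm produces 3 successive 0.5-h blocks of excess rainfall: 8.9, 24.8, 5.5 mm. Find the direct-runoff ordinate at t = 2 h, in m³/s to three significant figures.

Q ≈ 87.0 m³/s

By discrete convolution, Q_j = Σ (P_i / 10 mm) · U_{j−i}.
At t = 2 h (j=4): Q = (8.9/10)·18.0 + (24.8/10)·25.0 + (5.5/10)·16.3 = 87.0 m³/s.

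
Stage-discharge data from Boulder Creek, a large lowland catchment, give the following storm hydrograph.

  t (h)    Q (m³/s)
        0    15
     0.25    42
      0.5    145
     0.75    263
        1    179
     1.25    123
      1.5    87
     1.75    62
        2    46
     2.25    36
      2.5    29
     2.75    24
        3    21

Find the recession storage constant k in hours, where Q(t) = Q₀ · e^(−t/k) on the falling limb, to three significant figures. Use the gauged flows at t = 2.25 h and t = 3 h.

k ≈ 1.39 h

On the falling limb, Q drops from 36 to 21 m³/s between t = 2.25 h and t = 3 h (Δt = 0.75 h).
k = −Δt / ln(Q₂/Q₁) = −0.75 / ln(21/36) = 1.39 h.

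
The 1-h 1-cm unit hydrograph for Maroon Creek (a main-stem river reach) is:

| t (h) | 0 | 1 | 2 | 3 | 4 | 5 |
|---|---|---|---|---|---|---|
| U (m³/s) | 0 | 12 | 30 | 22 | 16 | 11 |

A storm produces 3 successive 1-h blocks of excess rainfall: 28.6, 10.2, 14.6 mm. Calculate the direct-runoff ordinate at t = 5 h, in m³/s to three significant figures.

Q ≈ 79.9 m³/s

By discrete convolution, Q_j = Σ (P_i / 10 mm) · U_{j−i}.
At t = 5 h (j=5): Q = (28.6/10)·11 + (10.2/10)·16 + (14.6/10)·22 = 79.9 m³/s.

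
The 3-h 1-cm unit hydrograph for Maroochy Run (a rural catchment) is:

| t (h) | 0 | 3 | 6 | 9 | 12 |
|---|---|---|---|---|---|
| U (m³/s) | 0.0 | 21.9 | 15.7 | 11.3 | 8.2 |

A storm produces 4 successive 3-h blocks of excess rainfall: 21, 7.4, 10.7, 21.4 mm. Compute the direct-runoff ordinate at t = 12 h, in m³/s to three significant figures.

By discrete convolution, Q_j = Σ (P_i / 10 mm) · U_{j−i}.
At t = 12 h (j=4): Q = (21/10)·8.2 + (7.4/10)·11.3 + (10.7/10)·15.7 + (21.4/10)·21.9 = 89.2 m³/s.

Q ≈ 89.2 m³/s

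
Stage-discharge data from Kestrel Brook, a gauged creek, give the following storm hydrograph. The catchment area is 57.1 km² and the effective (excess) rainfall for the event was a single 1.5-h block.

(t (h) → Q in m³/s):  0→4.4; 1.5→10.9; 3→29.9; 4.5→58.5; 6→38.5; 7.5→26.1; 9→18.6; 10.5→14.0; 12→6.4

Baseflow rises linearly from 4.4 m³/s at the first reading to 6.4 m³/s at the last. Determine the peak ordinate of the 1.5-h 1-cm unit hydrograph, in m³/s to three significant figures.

U_p ≈ 35.5 m³/s

Direct runoff: 0.00, 6.25, 25.00, 53.35, 33.10, 20.45, 12.70, 7.85, 0.00 m³/s; ΣQ_DR = 158.7 m³/s, peak = 53.35 m³/s.
Runoff depth d = ΣQ_DR·Δt / A = 158.7 × 5400 / (57.1 km²) = 15.01 mm.
The 1-cm UH is the DRH scaled by (10 mm)/d, so U_p = 53.35 × 10/15.01 = 35.5 m³/s.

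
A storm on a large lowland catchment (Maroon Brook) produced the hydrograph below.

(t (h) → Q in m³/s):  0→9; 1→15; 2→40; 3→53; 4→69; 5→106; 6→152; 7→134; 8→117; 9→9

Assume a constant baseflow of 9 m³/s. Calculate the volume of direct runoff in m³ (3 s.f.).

V ≈ 2.21 × 10^6 m³

Direct-runoff ordinates (Q − Q_b): 0.0, 6.0, 31.0, 44.0, 60.0, 97.0, 143.0, 125.0, 108.0, 0.0 m³/s.
ΣQ_DR = 614.0 m³/s.
With Δt = 1 h = 3600 s, V = ΣQ_DR · Δt = 614.0 × 3600 = 2.21 × 10^6 m³.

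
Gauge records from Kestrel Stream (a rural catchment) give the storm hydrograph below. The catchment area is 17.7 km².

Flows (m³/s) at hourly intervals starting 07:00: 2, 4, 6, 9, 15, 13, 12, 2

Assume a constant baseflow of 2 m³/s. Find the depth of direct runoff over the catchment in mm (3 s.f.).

Direct runoff: 0.0, 2.0, 4.0, 7.0, 13.0, 11.0, 10.0, 0.0 m³/s; ΣQ_DR = 47.00 m³/s.
V = ΣQ_DR · Δt = 47.00 × 3600 s = 1.692 × 10^5 m³.
Over A = 17.7 km², depth = V / A = 9.56 mm.

d ≈ 9.56 mm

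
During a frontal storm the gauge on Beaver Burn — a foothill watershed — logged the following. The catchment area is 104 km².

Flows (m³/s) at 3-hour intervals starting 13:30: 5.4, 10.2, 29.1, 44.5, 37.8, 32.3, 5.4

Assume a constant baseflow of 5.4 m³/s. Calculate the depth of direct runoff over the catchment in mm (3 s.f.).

d ≈ 13.2 mm

Direct runoff: 0.0, 4.8, 23.7, 39.1, 32.4, 26.9, 0.0 m³/s; ΣQ_DR = 126.9 m³/s.
V = ΣQ_DR · Δt = 126.9 × 10800 s = 1.371 × 10^6 m³.
Over A = 104 km², depth = V / A = 13.2 mm.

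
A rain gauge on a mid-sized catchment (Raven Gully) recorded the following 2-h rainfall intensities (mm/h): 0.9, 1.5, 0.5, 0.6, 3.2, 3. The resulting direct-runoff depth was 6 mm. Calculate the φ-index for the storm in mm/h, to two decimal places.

φ ≈ 1.60 mm/h

Only the 2 blocks with intensity above φ contribute runoff: 3.2, 3 mm/h.
Σ(I−φ)·Δt = d  ⇒  (3.2+3 − 2φ)·2 = 6
φ = (6.200 − 6/2) / 2 = 1.60 mm/h.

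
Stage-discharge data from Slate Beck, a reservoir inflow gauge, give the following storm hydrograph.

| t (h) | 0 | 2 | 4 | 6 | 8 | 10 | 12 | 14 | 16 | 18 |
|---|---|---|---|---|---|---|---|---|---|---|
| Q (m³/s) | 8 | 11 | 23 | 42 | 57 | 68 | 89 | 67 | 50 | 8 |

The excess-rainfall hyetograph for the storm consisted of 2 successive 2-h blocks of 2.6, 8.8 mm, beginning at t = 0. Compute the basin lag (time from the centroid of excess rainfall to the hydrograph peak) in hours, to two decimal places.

Centroid of excess rainfall: t_c = Σ P_i·t̄_i / ΣP_i = 2.5439 h (block centres at 1, 3 h).
Hydrograph peak occurs at t = 12 h, so basin lag t_L = 12 − 2.5439 = 9.46 h.

t_L ≈ 9.46 h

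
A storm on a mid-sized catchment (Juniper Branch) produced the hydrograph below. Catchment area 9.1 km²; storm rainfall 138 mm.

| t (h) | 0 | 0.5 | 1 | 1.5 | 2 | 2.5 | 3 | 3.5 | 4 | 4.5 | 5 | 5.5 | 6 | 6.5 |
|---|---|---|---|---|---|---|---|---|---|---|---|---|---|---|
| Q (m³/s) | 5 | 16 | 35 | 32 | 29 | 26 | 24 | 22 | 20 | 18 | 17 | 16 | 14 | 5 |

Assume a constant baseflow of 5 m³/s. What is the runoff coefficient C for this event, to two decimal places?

ΣQ_DR = 209.0 m³/s; V = ΣQ_DR·Δt = 3.762 × 10^5 m³.
Runoff depth d = V / A = 41.34 mm.
C = d / P = 41.34 / 138 = 0.30.

C ≈ 0.30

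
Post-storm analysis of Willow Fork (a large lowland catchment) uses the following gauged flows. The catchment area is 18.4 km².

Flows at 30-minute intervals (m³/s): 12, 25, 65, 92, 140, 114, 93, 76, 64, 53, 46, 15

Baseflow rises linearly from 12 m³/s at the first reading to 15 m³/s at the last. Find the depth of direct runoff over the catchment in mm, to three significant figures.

Direct runoff: 0.00, 12.73, 52.45, 79.18, 126.91, 100.64, 79.36, 62.09, 49.82, 38.55, 31.27, 0.00 m³/s; ΣQ_DR = 633.0 m³/s.
V = ΣQ_DR · Δt = 633.0 × 1800 s = 1.139 × 10^6 m³.
Over A = 18.4 km², depth = V / A = 61.9 mm.

d ≈ 61.9 mm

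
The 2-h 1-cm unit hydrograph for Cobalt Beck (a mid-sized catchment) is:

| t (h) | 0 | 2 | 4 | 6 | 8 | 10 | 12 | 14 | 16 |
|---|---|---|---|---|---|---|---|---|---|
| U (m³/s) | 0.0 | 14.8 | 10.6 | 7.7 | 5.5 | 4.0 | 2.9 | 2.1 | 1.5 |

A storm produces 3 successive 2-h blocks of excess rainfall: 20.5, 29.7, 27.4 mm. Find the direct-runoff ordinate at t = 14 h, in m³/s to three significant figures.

By discrete convolution, Q_j = Σ (P_i / 10 mm) · U_{j−i}.
At t = 14 h (j=7): Q = (20.5/10)·2.1 + (29.7/10)·2.9 + (27.4/10)·4.0 = 23.9 m³/s.

Q ≈ 23.9 m³/s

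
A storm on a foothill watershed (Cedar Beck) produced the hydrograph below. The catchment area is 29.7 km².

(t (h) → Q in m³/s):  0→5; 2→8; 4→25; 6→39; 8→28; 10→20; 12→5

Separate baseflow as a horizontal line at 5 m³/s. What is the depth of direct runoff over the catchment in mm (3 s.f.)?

Direct runoff: 0.0, 3.0, 20.0, 34.0, 23.0, 15.0, 0.0 m³/s; ΣQ_DR = 95.00 m³/s.
V = ΣQ_DR · Δt = 95.00 × 7200 s = 6.840 × 10^5 m³.
Over A = 29.7 km², depth = V / A = 23.0 mm.

d ≈ 23.0 mm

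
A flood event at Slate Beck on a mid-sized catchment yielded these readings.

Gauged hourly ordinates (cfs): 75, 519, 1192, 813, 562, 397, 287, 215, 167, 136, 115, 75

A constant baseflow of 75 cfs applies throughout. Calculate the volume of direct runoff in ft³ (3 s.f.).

V ≈ 1.32 × 10^7 ft³

Direct-runoff ordinates (Q − Q_b): 0.0, 444.0, 1117.0, 738.0, 487.0, 322.0, 212.0, 140.0, 92.0, 61.0, 40.0, 0.0 cfs.
ΣQ_DR = 3653 cfs.
With Δt = 1 h = 3600 s, V = ΣQ_DR · Δt = 3653 × 3600 = 1.32 × 10^7 ft³.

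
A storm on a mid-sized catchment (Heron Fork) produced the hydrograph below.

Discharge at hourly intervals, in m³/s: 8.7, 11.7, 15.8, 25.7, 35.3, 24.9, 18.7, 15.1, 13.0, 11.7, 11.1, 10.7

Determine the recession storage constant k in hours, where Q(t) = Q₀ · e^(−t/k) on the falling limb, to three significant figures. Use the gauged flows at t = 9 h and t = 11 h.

k ≈ 22.4 h

On the falling limb, Q drops from 11.7 to 10.7 m³/s between t = 9 h and t = 11 h (Δt = 2 h).
k = −Δt / ln(Q₂/Q₁) = −2 / ln(10.7/11.7) = 22.4 h.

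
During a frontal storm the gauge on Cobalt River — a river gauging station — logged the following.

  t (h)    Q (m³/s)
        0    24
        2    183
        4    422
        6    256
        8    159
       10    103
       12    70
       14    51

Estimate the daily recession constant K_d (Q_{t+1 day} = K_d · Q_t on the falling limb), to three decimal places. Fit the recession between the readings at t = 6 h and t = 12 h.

Between t = 6 h and t = 12 h the flow falls from 256 to 70 m³/s over 3×2 h = 6 h.
Per-interval ratio K = (70/256)^(1/3) = 0.6491; K_d = K^(24/2) = 0.006.

K_d ≈ 0.006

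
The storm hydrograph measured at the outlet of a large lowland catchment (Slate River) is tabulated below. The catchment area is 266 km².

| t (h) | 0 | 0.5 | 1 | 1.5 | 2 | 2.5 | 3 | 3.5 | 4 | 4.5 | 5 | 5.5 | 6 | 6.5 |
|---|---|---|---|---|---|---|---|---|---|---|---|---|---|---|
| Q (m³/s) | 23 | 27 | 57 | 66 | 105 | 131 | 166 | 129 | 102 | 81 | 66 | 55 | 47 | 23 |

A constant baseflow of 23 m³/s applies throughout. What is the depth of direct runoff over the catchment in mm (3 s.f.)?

Direct runoff: 0.0, 4.0, 34.0, 43.0, 82.0, 108.0, 143.0, 106.0, 79.0, 58.0, 43.0, 32.0, 24.0, 0.0 m³/s; ΣQ_DR = 756.0 m³/s.
V = ΣQ_DR · Δt = 756.0 × 1800 s = 1.361 × 10^6 m³.
Over A = 266 km², depth = V / A = 5.12 mm.

d ≈ 5.12 mm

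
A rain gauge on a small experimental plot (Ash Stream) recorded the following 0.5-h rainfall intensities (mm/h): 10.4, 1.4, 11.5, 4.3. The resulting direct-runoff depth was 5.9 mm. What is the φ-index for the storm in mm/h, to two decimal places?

Only the 2 blocks with intensity above φ contribute runoff: 10.4, 11.5 mm/h.
Σ(I−φ)·Δt = d  ⇒  (10.4+11.5 − 2φ)·0.5 = 5.9
φ = (21.90 − 5.9/0.5) / 2 = 5.05 mm/h.

φ ≈ 5.05 mm/h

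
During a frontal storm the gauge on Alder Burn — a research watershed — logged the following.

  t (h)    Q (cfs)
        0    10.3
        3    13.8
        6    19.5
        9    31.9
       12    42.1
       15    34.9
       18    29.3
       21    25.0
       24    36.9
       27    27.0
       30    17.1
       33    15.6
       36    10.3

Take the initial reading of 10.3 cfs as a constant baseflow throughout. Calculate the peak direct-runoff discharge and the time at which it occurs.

Q_p = 31.8 cfs at t = 12 h

Subtracting baseflow gives direct-runoff ordinates: 0.0, 3.5, 9.2, 21.6, 31.8, 24.6, 19.0, 14.7, 26.6, 16.7, 6.8, 5.3, 0.0 cfs.
The maximum is 31.8 cfs, occurring at the reading for t = 12 h.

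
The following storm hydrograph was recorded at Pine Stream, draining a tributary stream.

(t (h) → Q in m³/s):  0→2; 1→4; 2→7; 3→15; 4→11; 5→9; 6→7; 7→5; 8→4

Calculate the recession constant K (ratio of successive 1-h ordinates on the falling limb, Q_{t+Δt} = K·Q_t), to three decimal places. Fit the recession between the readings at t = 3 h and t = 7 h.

Using the recession-limb readings at t = 3 h and t = 7 h: Q falls from 15 to 5 m³/s over 4 intervals.
K = (Q₂/Q₁)^(1/4) = (5/15)^(1/4) = 0.760.

K ≈ 0.760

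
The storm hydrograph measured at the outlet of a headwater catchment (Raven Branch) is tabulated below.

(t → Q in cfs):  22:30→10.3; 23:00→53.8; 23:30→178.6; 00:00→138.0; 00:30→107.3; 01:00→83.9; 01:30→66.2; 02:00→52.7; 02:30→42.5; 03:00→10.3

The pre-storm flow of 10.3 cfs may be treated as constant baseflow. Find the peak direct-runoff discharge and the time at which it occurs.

Q_p = 168.3 cfs at t = 23:30

Subtracting baseflow gives direct-runoff ordinates: 0.0, 43.5, 168.3, 127.7, 97.0, 73.6, 55.9, 42.4, 32.2, 0.0 cfs.
The maximum is 168.3 cfs, occurring at the reading for t = 23:30.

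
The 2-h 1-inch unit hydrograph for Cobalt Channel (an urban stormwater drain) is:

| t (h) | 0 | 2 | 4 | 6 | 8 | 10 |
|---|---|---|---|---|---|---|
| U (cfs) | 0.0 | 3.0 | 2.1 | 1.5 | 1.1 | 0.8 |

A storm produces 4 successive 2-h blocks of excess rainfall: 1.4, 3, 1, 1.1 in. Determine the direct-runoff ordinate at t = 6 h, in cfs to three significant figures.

Q ≈ 11.4 cfs

By discrete convolution, Q_j = Σ (P_i / 1 in) · U_{j−i}.
At t = 6 h (j=3): Q = (1.4/1)·1.5 + (3/1)·2.1 + (1/1)·3.0 + (1.1/1)·0.0 = 11.4 cfs.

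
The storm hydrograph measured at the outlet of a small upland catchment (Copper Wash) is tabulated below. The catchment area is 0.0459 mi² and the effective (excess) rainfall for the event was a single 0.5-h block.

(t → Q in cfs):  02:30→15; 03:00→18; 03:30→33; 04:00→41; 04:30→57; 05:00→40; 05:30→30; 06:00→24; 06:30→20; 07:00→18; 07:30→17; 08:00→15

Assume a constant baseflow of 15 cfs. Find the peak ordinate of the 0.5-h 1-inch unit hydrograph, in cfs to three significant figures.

U_p ≈ 16.8 cfs

Direct runoff: 0.0, 3.0, 18.0, 26.0, 42.0, 25.0, 15.0, 9.0, 5.0, 3.0, 2.0, 0.0 cfs; ΣQ_DR = 148.0 cfs, peak = 42.0 cfs.
Runoff depth d = ΣQ_DR·Δt / A = 148.0 × 1800 / (0.0459 mi²) = 2.498 in.
The 1-inch UH is the DRH scaled by (1 in)/d, so U_p = 42.0 × 1/2.498 = 16.8 cfs.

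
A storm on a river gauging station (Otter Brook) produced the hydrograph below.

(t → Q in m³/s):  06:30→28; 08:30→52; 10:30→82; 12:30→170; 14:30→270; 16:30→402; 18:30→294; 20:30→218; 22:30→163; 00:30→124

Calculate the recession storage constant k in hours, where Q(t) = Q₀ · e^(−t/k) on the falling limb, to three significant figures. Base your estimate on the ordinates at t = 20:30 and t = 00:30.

k ≈ 7.09 h

On the falling limb, Q drops from 218 to 124 m³/s between t = 20:30 and t = 00:30 (Δt = 4 h).
k = −Δt / ln(Q₂/Q₁) = −4 / ln(124/218) = 7.09 h.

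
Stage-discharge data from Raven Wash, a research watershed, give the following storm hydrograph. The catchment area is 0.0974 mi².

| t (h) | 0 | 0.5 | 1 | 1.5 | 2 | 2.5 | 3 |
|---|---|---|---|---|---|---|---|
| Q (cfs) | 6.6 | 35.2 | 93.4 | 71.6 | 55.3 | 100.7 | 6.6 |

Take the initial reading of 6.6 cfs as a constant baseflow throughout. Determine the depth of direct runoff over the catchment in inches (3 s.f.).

d ≈ 2.57 in

Direct runoff: 0.0, 28.6, 86.8, 65.0, 48.7, 94.1, 0.0 cfs; ΣQ_DR = 323.2 cfs.
V = ΣQ_DR · Δt = 323.2 × 1800 s = 5.818 × 10^5 ft³.
Over A = 0.0974 mi², depth = V / A = 2.57 in.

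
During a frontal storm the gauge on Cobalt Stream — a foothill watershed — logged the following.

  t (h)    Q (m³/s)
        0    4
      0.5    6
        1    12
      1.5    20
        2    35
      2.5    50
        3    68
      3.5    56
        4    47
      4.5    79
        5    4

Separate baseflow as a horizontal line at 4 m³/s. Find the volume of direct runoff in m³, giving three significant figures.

Direct-runoff ordinates (Q − Q_b): 0.0, 2.0, 8.0, 16.0, 31.0, 46.0, 64.0, 52.0, 43.0, 75.0, 0.0 m³/s.
ΣQ_DR = 337.0 m³/s.
With Δt = 0.5 h = 1800 s, V = ΣQ_DR · Δt = 337.0 × 1800 = 6.07 × 10^5 m³.

V ≈ 6.07 × 10^5 m³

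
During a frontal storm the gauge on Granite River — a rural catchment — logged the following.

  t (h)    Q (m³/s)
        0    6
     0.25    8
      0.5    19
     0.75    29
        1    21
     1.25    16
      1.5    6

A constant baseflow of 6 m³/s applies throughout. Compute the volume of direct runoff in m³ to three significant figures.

Direct-runoff ordinates (Q − Q_b): 0.0, 2.0, 13.0, 23.0, 15.0, 10.0, 0.0 m³/s.
ΣQ_DR = 63.00 m³/s.
With Δt = 0.25 h = 900 s, V = ΣQ_DR · Δt = 63.00 × 900 = 56700 m³.

V ≈ 56700 m³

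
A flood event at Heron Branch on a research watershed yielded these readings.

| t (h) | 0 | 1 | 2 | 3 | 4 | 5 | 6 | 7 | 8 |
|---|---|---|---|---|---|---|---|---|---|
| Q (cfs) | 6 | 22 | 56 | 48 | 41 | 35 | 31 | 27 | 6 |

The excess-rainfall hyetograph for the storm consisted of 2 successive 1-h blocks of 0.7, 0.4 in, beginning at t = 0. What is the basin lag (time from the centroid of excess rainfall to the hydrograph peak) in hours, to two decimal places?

Centroid of excess rainfall: t_c = Σ P_i·t̄_i / ΣP_i = 0.8636 h (block centres at 0.5, 1.5 h).
Hydrograph peak occurs at t = 2 h, so basin lag t_L = 2 − 0.8636 = 1.14 h.

t_L ≈ 1.14 h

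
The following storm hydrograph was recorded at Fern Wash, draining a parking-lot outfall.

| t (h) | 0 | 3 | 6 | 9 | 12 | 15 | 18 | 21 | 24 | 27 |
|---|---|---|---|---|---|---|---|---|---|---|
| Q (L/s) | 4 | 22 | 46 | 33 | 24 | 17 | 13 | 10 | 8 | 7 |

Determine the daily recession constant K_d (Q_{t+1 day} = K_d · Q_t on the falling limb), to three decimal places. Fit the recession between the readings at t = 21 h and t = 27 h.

Between t = 21 h and t = 27 h the flow falls from 10 to 7 L/s over 2×3 h = 6 h.
Per-interval ratio K = (7/10)^(1/2) = 0.8367; K_d = K^(24/3) = 0.240.

K_d ≈ 0.240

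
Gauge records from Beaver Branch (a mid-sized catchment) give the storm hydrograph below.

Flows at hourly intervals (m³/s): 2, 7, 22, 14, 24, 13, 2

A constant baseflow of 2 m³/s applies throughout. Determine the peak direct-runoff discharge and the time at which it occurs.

Subtracting baseflow gives direct-runoff ordinates: 0.0, 5.0, 20.0, 12.0, 22.0, 11.0, 0.0 m³/s.
The maximum is 22.0 m³/s, occurring at the reading for t = 4 h.

Q_p = 22.0 m³/s at t = 4 h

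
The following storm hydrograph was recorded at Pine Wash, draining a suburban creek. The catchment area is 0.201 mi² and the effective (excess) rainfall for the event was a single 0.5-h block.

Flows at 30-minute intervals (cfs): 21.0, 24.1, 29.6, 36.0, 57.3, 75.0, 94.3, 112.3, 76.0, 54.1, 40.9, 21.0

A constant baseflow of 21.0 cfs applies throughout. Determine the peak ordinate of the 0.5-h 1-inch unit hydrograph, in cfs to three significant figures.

U_p ≈ 60.8 cfs

Direct runoff: 0.0, 3.1, 8.6, 15.0, 36.3, 54.0, 73.3, 91.3, 55.0, 33.1, 19.9, 0.0 cfs; ΣQ_DR = 389.6 cfs, peak = 91.3 cfs.
Runoff depth d = ΣQ_DR·Δt / A = 389.6 × 1800 / (0.201 mi²) = 1.502 in.
The 1-inch UH is the DRH scaled by (1 in)/d, so U_p = 91.3 × 1/1.502 = 60.8 cfs.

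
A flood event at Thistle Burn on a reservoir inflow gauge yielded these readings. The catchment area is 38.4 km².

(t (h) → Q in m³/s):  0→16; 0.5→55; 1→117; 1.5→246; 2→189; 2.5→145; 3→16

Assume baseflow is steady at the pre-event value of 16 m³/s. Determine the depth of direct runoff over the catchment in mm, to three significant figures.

d ≈ 31.5 mm

Direct runoff: 0.0, 39.0, 101.0, 230.0, 173.0, 129.0, 0.0 m³/s; ΣQ_DR = 672.0 m³/s.
V = ΣQ_DR · Δt = 672.0 × 1800 s = 1.210 × 10^6 m³.
Over A = 38.4 km², depth = V / A = 31.5 mm.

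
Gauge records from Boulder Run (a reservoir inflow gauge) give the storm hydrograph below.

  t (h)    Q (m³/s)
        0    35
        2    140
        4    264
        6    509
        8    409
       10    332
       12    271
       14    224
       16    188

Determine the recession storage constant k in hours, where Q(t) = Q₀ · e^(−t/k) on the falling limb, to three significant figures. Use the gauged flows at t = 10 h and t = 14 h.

On the falling limb, Q drops from 332 to 224 m³/s between t = 10 h and t = 14 h (Δt = 4 h).
k = −Δt / ln(Q₂/Q₁) = −4 / ln(224/332) = 10.2 h.

k ≈ 10.2 h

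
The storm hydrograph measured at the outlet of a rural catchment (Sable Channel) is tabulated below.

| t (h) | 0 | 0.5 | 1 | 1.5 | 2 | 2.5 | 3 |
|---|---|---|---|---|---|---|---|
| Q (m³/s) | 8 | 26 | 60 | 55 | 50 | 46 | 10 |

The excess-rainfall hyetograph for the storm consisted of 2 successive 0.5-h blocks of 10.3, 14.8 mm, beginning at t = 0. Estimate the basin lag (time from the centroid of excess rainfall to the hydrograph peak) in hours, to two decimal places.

Centroid of excess rainfall: t_c = Σ P_i·t̄_i / ΣP_i = 0.5448 h (block centres at 0.25, 0.75 h).
Hydrograph peak occurs at t = 1 h, so basin lag t_L = 1 − 0.5448 = 0.46 h.

t_L ≈ 0.46 h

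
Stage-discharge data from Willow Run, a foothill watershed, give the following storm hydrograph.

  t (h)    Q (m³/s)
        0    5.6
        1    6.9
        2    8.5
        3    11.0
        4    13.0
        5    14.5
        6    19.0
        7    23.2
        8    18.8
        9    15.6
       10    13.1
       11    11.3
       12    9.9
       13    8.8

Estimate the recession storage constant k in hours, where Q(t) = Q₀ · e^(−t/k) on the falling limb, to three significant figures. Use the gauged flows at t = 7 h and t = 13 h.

On the falling limb, Q drops from 23.2 to 8.8 m³/s between t = 7 h and t = 13 h (Δt = 6 h).
k = −Δt / ln(Q₂/Q₁) = −6 / ln(8.8/23.2) = 6.19 h.

k ≈ 6.19 h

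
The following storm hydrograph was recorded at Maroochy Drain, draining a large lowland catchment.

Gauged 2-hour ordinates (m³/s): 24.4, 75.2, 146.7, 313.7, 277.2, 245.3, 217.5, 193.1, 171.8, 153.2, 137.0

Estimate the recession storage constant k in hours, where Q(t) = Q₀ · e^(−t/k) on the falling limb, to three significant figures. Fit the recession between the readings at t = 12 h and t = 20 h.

On the falling limb, Q drops from 217.5 to 137.0 m³/s between t = 12 h and t = 20 h (Δt = 8 h).
k = −Δt / ln(Q₂/Q₁) = −8 / ln(137.0/217.5) = 17.3 h.

k ≈ 17.3 h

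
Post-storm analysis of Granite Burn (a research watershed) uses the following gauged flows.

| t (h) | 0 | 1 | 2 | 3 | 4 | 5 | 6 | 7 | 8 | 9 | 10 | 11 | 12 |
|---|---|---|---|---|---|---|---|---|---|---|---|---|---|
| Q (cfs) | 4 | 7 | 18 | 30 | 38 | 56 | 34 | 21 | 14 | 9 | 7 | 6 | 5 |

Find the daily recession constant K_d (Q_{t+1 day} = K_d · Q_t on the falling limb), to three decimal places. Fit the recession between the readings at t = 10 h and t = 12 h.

Between t = 10 h and t = 12 h the flow falls from 7 to 5 cfs over 2×1 h = 2 h.
Per-interval ratio K = (5/7)^(1/2) = 0.8452; K_d = K^(24/1) = 0.018.

K_d ≈ 0.018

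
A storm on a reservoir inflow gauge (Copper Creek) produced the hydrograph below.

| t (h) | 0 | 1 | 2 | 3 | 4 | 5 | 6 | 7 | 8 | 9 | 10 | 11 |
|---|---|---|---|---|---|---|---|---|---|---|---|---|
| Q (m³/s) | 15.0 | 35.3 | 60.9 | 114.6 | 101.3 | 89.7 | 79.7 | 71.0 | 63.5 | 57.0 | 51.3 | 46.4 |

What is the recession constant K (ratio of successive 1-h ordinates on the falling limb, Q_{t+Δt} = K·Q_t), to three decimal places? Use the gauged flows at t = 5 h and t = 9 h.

K ≈ 0.893

Using the recession-limb readings at t = 5 h and t = 9 h: Q falls from 89.7 to 57.0 m³/s over 4 intervals.
K = (Q₂/Q₁)^(1/4) = (57.0/89.7)^(1/4) = 0.893.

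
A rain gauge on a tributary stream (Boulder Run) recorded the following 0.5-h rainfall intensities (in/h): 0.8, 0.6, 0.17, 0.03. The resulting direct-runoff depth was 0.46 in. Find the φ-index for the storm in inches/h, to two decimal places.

Only the 2 blocks with intensity above φ contribute runoff: 0.8, 0.6 in/h.
Σ(I−φ)·Δt = d  ⇒  (0.8+0.6 − 2φ)·0.5 = 0.46
φ = (1.400 − 0.46/0.5) / 2 = 0.24 in/h.

φ ≈ 0.24 in/h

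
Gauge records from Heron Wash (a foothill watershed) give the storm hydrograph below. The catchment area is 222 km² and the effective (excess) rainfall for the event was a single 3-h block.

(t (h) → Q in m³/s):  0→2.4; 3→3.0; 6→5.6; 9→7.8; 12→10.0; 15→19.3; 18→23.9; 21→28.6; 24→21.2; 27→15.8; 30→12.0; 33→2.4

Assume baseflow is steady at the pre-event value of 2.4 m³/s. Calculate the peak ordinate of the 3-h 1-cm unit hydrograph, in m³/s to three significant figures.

Direct runoff: 0.0, 0.6, 3.2, 5.4, 7.6, 16.9, 21.5, 26.2, 18.8, 13.4, 9.6, 0.0 m³/s; ΣQ_DR = 123.2 m³/s, peak = 26.2 m³/s.
Runoff depth d = ΣQ_DR·Δt / A = 123.2 × 10800 / (222 km²) = 5.994 mm.
The 1-cm UH is the DRH scaled by (10 mm)/d, so U_p = 26.2 × 10/5.994 = 43.7 m³/s.

U_p ≈ 43.7 m³/s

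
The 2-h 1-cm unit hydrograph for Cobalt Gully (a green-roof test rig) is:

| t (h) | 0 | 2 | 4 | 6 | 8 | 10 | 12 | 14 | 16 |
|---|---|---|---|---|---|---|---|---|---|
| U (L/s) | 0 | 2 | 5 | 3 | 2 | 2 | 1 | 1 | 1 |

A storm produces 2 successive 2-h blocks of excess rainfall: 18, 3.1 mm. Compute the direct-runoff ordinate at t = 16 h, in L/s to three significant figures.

Q ≈ 2.11 L/s

By discrete convolution, Q_j = Σ (P_i / 10 mm) · U_{j−i}.
At t = 16 h (j=8): Q = (18/10)·1 + (3.1/10)·1 = 2.11 L/s.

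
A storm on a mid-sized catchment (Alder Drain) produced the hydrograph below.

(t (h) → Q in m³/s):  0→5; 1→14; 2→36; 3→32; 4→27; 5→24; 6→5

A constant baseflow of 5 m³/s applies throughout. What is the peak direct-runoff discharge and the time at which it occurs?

Subtracting baseflow gives direct-runoff ordinates: 0.0, 9.0, 31.0, 27.0, 22.0, 19.0, 0.0 m³/s.
The maximum is 31.0 m³/s, occurring at the reading for t = 2 h.

Q_p = 31.0 m³/s at t = 2 h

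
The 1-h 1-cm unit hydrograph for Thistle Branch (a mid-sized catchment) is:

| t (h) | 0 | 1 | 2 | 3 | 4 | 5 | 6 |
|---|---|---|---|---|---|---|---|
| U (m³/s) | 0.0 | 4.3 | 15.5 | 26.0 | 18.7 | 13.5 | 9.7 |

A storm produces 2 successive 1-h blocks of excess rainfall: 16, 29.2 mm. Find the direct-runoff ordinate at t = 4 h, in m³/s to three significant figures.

Q ≈ 106 m³/s

By discrete convolution, Q_j = Σ (P_i / 10 mm) · U_{j−i}.
At t = 4 h (j=4): Q = (16/10)·18.7 + (29.2/10)·26.0 = 106 m³/s.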